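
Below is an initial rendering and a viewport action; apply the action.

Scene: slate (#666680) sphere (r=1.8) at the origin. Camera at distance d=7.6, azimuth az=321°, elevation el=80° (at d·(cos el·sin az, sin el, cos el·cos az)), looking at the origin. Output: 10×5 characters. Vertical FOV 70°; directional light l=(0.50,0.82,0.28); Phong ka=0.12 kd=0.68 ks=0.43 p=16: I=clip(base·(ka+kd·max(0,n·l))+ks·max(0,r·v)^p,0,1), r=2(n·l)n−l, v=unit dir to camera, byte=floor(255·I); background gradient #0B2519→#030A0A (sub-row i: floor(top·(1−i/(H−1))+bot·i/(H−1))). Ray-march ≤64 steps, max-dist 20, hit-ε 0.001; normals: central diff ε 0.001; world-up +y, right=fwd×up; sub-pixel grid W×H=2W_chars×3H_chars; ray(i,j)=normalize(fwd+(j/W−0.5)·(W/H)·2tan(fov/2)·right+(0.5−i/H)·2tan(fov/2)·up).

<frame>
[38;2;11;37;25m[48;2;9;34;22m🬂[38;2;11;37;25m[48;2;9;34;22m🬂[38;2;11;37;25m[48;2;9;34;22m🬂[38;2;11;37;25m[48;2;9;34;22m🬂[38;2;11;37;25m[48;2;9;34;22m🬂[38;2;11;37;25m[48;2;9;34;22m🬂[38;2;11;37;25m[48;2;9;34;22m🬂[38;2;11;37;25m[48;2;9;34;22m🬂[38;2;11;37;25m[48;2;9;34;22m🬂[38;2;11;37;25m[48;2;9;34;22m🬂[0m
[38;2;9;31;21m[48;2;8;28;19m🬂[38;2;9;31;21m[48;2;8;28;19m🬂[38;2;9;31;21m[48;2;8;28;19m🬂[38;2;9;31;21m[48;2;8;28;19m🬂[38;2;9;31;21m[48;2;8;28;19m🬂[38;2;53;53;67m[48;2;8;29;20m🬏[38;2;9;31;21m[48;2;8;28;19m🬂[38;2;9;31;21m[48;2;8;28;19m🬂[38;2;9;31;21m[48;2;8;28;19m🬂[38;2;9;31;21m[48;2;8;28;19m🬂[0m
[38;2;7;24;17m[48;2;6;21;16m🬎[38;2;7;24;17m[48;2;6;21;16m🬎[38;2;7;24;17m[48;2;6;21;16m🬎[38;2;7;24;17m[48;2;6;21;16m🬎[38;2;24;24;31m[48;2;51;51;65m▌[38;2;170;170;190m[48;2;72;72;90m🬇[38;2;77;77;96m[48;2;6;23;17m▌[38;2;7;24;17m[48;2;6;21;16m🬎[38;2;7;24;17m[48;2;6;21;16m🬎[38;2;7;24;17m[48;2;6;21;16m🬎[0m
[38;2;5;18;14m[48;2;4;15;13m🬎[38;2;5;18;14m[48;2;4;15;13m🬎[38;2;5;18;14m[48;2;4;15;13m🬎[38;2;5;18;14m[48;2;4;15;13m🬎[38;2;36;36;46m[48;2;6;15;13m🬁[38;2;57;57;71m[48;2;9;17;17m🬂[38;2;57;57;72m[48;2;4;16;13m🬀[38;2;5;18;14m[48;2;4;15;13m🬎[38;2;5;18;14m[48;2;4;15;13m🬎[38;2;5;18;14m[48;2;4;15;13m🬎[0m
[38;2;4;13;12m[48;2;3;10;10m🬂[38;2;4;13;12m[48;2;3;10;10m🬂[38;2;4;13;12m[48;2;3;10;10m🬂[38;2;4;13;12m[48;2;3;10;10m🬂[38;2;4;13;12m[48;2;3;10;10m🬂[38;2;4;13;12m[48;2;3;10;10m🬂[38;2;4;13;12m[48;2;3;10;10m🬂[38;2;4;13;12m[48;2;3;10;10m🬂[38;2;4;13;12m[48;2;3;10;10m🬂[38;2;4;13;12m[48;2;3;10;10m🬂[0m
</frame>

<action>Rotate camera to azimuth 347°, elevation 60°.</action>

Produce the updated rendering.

<frame>
[38;2;11;37;25m[48;2;9;34;22m🬂[38;2;11;37;25m[48;2;9;34;22m🬂[38;2;11;37;25m[48;2;9;34;22m🬂[38;2;11;37;25m[48;2;9;34;22m🬂[38;2;11;37;25m[48;2;9;34;22m🬂[38;2;11;37;25m[48;2;9;34;22m🬂[38;2;11;37;25m[48;2;9;34;22m🬂[38;2;11;37;25m[48;2;9;34;22m🬂[38;2;11;37;25m[48;2;9;34;22m🬂[38;2;11;37;25m[48;2;9;34;22m🬂[0m
[38;2;9;31;21m[48;2;8;28;19m🬂[38;2;9;31;21m[48;2;8;28;19m🬂[38;2;9;31;21m[48;2;8;28;19m🬂[38;2;9;31;21m[48;2;8;28;19m🬂[38;2;9;31;21m[48;2;8;28;19m🬂[38;2;55;55;69m[48;2;8;29;20m🬏[38;2;9;31;21m[48;2;8;28;19m🬂[38;2;9;31;21m[48;2;8;28;19m🬂[38;2;9;31;21m[48;2;8;28;19m🬂[38;2;9;31;21m[48;2;8;28;19m🬂[0m
[38;2;7;24;17m[48;2;6;21;16m🬎[38;2;7;24;17m[48;2;6;21;16m🬎[38;2;7;24;17m[48;2;6;21;16m🬎[38;2;7;24;17m[48;2;6;21;16m🬎[38;2;26;26;32m[48;2;52;52;65m▌[38;2;171;171;191m[48;2;72;72;90m🬇[38;2;76;76;96m[48;2;6;23;17m▌[38;2;7;24;17m[48;2;6;21;16m🬎[38;2;7;24;17m[48;2;6;21;16m🬎[38;2;7;24;17m[48;2;6;21;16m🬎[0m
[38;2;5;18;14m[48;2;4;15;13m🬎[38;2;5;18;14m[48;2;4;15;13m🬎[38;2;5;18;14m[48;2;4;15;13m🬎[38;2;5;18;14m[48;2;4;15;13m🬎[38;2;36;36;45m[48;2;6;15;13m🬁[38;2;55;55;70m[48;2;8;17;17m🬂[38;2;56;56;70m[48;2;4;16;13m🬀[38;2;5;18;14m[48;2;4;15;13m🬎[38;2;5;18;14m[48;2;4;15;13m🬎[38;2;5;18;14m[48;2;4;15;13m🬎[0m
[38;2;4;13;12m[48;2;3;10;10m🬂[38;2;4;13;12m[48;2;3;10;10m🬂[38;2;4;13;12m[48;2;3;10;10m🬂[38;2;4;13;12m[48;2;3;10;10m🬂[38;2;4;13;12m[48;2;3;10;10m🬂[38;2;4;13;12m[48;2;3;10;10m🬂[38;2;4;13;12m[48;2;3;10;10m🬂[38;2;4;13;12m[48;2;3;10;10m🬂[38;2;4;13;12m[48;2;3;10;10m🬂[38;2;4;13;12m[48;2;3;10;10m🬂[0m
</frame>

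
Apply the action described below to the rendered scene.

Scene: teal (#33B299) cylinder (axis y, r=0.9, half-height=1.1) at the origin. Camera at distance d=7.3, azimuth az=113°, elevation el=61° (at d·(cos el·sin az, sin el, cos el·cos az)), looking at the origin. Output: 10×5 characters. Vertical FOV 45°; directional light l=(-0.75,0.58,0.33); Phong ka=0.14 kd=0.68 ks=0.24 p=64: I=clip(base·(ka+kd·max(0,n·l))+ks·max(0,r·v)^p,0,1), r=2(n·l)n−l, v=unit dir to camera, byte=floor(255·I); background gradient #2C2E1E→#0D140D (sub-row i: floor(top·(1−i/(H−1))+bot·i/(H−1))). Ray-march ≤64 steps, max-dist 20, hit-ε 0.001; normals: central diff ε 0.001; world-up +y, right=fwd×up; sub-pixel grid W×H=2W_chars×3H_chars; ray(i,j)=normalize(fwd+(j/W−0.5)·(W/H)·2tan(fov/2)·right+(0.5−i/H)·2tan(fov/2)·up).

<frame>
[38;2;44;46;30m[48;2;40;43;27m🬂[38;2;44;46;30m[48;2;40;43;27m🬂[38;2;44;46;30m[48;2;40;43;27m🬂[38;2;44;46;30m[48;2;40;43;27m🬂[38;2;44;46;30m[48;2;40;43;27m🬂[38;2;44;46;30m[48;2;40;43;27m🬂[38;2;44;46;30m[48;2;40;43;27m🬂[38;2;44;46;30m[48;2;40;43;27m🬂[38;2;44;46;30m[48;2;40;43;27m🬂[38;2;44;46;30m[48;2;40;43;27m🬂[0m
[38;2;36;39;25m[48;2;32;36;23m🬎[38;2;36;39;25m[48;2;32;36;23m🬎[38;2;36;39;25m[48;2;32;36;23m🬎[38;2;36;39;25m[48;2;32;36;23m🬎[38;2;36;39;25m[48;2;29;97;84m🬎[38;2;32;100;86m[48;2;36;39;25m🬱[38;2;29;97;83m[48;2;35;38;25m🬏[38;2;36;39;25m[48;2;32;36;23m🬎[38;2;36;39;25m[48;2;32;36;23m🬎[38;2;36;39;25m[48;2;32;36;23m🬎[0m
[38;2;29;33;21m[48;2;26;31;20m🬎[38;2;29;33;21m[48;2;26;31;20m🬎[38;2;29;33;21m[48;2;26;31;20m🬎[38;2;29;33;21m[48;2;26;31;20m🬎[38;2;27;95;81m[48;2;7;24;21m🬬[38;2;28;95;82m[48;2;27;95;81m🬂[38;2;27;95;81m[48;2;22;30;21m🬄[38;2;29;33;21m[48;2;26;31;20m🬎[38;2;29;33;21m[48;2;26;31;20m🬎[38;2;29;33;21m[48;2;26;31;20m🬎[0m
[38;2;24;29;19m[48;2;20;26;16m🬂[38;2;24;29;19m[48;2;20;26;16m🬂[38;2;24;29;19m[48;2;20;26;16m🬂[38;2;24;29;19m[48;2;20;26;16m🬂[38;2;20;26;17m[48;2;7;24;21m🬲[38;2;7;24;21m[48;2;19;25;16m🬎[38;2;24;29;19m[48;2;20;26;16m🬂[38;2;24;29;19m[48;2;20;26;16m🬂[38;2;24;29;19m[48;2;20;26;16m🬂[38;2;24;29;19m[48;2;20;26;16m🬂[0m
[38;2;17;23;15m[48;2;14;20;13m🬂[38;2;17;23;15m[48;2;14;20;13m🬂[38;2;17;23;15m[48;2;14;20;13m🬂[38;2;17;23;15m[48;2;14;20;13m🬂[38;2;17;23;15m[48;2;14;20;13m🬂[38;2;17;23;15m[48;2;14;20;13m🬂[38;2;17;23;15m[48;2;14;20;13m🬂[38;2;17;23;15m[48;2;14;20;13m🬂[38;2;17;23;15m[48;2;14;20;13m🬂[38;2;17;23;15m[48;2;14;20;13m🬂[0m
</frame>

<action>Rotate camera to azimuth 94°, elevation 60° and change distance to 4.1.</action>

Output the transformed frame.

<frame>
[38;2;44;46;30m[48;2;40;43;27m🬂[38;2;44;46;30m[48;2;40;43;27m🬂[38;2;44;46;30m[48;2;40;43;27m🬂[38;2;41;44;28m[48;2;61;129;115m🬝[38;2;43;45;29m[48;2;41;109;96m🬆[38;2;44;46;30m[48;2;30;98;84m🬂[38;2;42;45;29m[48;2;27;95;81m🬎[38;2;44;46;30m[48;2;40;43;27m🬂[38;2;44;46;30m[48;2;40;43;27m🬂[38;2;44;46;30m[48;2;40;43;27m🬂[0m
[38;2;36;39;25m[48;2;32;36;23m🬎[38;2;36;39;25m[48;2;32;36;23m🬎[38;2;41;109;96m[48;2;35;38;25m🬦[38;2;54;121;108m[48;2;37;105;92m🬂[38;2;37;105;92m[48;2;30;98;85m🬄[38;2;29;96;83m[48;2;27;95;81m🬄[38;2;27;95;82m[48;2;27;95;81m🬀[38;2;27;95;81m[48;2;37;40;26m🬺[38;2;36;39;25m[48;2;32;36;23m🬎[38;2;36;39;25m[48;2;32;36;23m🬎[0m
[38;2;29;33;21m[48;2;26;31;20m🬎[38;2;29;33;21m[48;2;26;31;20m🬎[38;2;30;98;85m[48;2;27;32;20m🬁[38;2;28;96;82m[48;2;7;24;21m🬬[38;2;28;96;82m[48;2;27;95;81m🬀[38;2;27;95;81m[48;2;27;95;81m [38;2;27;95;81m[48;2;27;95;81m [38;2;27;95;81m[48;2;20;29;20m🬆[38;2;29;33;21m[48;2;26;31;20m🬎[38;2;29;33;21m[48;2;26;31;20m🬎[0m
[38;2;24;29;19m[48;2;20;26;16m🬂[38;2;24;29;19m[48;2;20;26;16m🬂[38;2;24;29;19m[48;2;20;26;16m🬂[38;2;20;26;17m[48;2;7;24;21m🬲[38;2;7;24;21m[48;2;7;24;21m [38;2;27;95;81m[48;2;7;24;21m🬀[38;2;7;24;21m[48;2;19;25;16m🬝[38;2;24;29;19m[48;2;20;26;16m🬂[38;2;24;29;19m[48;2;20;26;16m🬂[38;2;24;29;19m[48;2;20;26;16m🬂[0m
[38;2;17;23;15m[48;2;14;20;13m🬂[38;2;17;23;15m[48;2;14;20;13m🬂[38;2;17;23;15m[48;2;14;20;13m🬂[38;2;17;23;15m[48;2;14;20;13m🬂[38;2;7;24;21m[48;2;14;20;13m🬂[38;2;7;24;21m[48;2;14;20;13m🬂[38;2;7;24;21m[48;2;14;21;13m🬀[38;2;17;23;15m[48;2;14;20;13m🬂[38;2;17;23;15m[48;2;14;20;13m🬂[38;2;17;23;15m[48;2;14;20;13m🬂[0m
</frame>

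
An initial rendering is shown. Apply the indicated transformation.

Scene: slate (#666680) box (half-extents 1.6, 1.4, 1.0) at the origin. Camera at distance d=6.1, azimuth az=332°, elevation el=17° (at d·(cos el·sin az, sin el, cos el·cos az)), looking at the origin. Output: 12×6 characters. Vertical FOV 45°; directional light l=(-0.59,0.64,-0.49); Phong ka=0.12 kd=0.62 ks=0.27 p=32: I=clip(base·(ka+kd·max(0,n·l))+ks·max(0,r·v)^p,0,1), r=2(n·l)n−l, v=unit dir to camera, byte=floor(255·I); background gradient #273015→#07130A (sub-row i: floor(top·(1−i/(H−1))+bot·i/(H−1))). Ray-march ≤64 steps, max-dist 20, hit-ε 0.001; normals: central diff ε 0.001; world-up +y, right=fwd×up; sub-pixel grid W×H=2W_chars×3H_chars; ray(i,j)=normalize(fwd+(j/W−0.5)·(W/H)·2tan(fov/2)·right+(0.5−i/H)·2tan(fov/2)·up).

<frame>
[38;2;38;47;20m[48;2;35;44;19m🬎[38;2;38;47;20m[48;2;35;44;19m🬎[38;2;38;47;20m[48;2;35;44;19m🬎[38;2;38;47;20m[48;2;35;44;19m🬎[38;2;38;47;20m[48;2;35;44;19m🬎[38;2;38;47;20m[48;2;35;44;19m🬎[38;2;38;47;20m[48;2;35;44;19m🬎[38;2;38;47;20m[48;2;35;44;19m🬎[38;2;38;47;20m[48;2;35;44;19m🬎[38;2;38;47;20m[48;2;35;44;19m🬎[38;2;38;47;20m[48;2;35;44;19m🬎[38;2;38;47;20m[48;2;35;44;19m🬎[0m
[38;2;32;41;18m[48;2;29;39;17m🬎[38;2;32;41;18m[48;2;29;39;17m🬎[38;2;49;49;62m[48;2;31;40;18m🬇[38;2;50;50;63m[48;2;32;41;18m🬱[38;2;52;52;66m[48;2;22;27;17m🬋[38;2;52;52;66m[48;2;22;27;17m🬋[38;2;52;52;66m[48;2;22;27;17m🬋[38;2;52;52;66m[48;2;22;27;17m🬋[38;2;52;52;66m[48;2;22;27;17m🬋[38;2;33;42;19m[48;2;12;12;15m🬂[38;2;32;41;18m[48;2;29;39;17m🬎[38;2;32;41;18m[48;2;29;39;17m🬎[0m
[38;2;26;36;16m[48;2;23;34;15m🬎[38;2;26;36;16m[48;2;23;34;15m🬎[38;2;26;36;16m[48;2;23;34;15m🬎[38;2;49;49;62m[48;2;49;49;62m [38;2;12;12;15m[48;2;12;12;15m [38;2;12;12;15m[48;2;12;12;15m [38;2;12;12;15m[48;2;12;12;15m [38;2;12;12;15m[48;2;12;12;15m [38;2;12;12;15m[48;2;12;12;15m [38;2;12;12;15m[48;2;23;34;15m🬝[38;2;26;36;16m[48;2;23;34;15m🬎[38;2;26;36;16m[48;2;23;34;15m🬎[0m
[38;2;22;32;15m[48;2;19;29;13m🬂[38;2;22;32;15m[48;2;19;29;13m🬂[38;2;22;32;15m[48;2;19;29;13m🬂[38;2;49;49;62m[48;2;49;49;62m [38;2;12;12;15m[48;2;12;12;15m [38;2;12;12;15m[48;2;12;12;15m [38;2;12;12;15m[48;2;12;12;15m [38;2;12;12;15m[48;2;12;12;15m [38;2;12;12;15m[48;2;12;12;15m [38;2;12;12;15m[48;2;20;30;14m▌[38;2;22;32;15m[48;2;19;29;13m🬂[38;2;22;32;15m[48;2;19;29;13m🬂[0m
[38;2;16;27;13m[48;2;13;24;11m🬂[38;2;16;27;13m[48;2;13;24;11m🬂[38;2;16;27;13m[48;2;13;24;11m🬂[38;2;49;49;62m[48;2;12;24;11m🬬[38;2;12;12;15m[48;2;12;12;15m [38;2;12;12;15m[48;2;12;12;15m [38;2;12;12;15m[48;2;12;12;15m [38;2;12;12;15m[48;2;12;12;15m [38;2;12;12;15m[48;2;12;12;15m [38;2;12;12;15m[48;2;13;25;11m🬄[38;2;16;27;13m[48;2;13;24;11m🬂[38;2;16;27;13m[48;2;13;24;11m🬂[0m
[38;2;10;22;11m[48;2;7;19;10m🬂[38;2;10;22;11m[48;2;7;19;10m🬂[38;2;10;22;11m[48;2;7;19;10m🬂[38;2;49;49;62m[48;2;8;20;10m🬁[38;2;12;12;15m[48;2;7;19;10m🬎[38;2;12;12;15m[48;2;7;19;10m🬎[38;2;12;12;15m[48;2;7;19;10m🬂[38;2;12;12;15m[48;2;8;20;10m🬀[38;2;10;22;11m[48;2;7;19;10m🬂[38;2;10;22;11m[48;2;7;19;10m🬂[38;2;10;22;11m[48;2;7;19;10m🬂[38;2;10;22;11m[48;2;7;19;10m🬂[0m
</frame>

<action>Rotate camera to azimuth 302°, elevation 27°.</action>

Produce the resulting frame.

<frame>
[38;2;38;47;20m[48;2;35;44;19m🬎[38;2;38;47;20m[48;2;35;44;19m🬎[38;2;38;47;20m[48;2;35;44;19m🬎[38;2;38;47;20m[48;2;35;44;19m🬎[38;2;38;47;20m[48;2;35;44;19m🬎[38;2;38;47;20m[48;2;35;44;19m🬎[38;2;38;47;20m[48;2;35;44;19m🬎[38;2;38;47;20m[48;2;35;44;19m🬎[38;2;38;47;20m[48;2;35;44;19m🬎[38;2;38;47;20m[48;2;35;44;19m🬎[38;2;38;47;20m[48;2;35;44;19m🬎[38;2;38;47;20m[48;2;35;44;19m🬎[0m
[38;2;32;41;18m[48;2;29;39;17m🬎[38;2;32;41;18m[48;2;29;39;17m🬎[38;2;31;41;18m[48;2;52;52;66m🬝[38;2;32;41;18m[48;2;52;52;66m🬎[38;2;33;42;19m[48;2;52;52;66m🬂[38;2;33;42;19m[48;2;52;52;66m🬀[38;2;52;52;66m[48;2;52;52;66m [38;2;52;52;66m[48;2;52;52;66m [38;2;52;52;66m[48;2;20;24;16m🬃[38;2;32;41;18m[48;2;29;39;17m🬎[38;2;32;41;18m[48;2;29;39;17m🬎[38;2;32;41;18m[48;2;29;39;17m🬎[0m
[38;2;26;36;16m[48;2;23;34;15m🬎[38;2;26;36;16m[48;2;23;34;15m🬎[38;2;49;49;62m[48;2;25;35;16m▐[38;2;49;49;62m[48;2;49;49;62m [38;2;49;49;62m[48;2;52;52;66m🬺[38;2;52;52;66m[48;2;49;49;62m🬂[38;2;52;52;66m[48;2;19;19;24m🬂[38;2;12;12;15m[48;2;12;12;15m [38;2;12;12;15m[48;2;12;12;15m [38;2;26;36;16m[48;2;23;34;15m🬎[38;2;26;36;16m[48;2;23;34;15m🬎[38;2;26;36;16m[48;2;23;34;15m🬎[0m
[38;2;22;32;15m[48;2;19;29;13m🬂[38;2;22;32;15m[48;2;19;29;13m🬂[38;2;49;49;62m[48;2;19;30;13m🬁[38;2;49;49;62m[48;2;49;49;62m [38;2;49;49;62m[48;2;49;49;62m [38;2;49;49;62m[48;2;49;49;62m [38;2;12;12;15m[48;2;27;27;34m▐[38;2;12;12;15m[48;2;12;12;15m [38;2;12;12;15m[48;2;18;29;13m🬝[38;2;22;32;15m[48;2;19;29;13m🬂[38;2;22;32;15m[48;2;19;29;13m🬂[38;2;22;32;15m[48;2;19;29;13m🬂[0m
[38;2;16;27;13m[48;2;13;24;11m🬂[38;2;16;27;13m[48;2;13;24;11m🬂[38;2;16;27;13m[48;2;13;24;11m🬂[38;2;49;49;62m[48;2;49;49;62m [38;2;49;49;62m[48;2;49;49;62m [38;2;49;49;62m[48;2;49;49;62m [38;2;12;12;15m[48;2;28;28;36m▐[38;2;12;12;15m[48;2;12;12;15m [38;2;12;12;15m[48;2;13;25;11m🬀[38;2;16;27;13m[48;2;13;24;11m🬂[38;2;16;27;13m[48;2;13;24;11m🬂[38;2;16;27;13m[48;2;13;24;11m🬂[0m
[38;2;10;22;11m[48;2;7;19;10m🬂[38;2;10;22;11m[48;2;7;19;10m🬂[38;2;10;22;11m[48;2;7;19;10m🬂[38;2;49;49;62m[48;2;8;20;10m🬁[38;2;49;49;62m[48;2;7;19;10m🬊[38;2;49;49;62m[48;2;49;49;62m [38;2;28;28;36m[48;2;10;14;13m▌[38;2;12;12;15m[48;2;8;20;10m🬀[38;2;10;22;11m[48;2;7;19;10m🬂[38;2;10;22;11m[48;2;7;19;10m🬂[38;2;10;22;11m[48;2;7;19;10m🬂[38;2;10;22;11m[48;2;7;19;10m🬂[0m
</frame>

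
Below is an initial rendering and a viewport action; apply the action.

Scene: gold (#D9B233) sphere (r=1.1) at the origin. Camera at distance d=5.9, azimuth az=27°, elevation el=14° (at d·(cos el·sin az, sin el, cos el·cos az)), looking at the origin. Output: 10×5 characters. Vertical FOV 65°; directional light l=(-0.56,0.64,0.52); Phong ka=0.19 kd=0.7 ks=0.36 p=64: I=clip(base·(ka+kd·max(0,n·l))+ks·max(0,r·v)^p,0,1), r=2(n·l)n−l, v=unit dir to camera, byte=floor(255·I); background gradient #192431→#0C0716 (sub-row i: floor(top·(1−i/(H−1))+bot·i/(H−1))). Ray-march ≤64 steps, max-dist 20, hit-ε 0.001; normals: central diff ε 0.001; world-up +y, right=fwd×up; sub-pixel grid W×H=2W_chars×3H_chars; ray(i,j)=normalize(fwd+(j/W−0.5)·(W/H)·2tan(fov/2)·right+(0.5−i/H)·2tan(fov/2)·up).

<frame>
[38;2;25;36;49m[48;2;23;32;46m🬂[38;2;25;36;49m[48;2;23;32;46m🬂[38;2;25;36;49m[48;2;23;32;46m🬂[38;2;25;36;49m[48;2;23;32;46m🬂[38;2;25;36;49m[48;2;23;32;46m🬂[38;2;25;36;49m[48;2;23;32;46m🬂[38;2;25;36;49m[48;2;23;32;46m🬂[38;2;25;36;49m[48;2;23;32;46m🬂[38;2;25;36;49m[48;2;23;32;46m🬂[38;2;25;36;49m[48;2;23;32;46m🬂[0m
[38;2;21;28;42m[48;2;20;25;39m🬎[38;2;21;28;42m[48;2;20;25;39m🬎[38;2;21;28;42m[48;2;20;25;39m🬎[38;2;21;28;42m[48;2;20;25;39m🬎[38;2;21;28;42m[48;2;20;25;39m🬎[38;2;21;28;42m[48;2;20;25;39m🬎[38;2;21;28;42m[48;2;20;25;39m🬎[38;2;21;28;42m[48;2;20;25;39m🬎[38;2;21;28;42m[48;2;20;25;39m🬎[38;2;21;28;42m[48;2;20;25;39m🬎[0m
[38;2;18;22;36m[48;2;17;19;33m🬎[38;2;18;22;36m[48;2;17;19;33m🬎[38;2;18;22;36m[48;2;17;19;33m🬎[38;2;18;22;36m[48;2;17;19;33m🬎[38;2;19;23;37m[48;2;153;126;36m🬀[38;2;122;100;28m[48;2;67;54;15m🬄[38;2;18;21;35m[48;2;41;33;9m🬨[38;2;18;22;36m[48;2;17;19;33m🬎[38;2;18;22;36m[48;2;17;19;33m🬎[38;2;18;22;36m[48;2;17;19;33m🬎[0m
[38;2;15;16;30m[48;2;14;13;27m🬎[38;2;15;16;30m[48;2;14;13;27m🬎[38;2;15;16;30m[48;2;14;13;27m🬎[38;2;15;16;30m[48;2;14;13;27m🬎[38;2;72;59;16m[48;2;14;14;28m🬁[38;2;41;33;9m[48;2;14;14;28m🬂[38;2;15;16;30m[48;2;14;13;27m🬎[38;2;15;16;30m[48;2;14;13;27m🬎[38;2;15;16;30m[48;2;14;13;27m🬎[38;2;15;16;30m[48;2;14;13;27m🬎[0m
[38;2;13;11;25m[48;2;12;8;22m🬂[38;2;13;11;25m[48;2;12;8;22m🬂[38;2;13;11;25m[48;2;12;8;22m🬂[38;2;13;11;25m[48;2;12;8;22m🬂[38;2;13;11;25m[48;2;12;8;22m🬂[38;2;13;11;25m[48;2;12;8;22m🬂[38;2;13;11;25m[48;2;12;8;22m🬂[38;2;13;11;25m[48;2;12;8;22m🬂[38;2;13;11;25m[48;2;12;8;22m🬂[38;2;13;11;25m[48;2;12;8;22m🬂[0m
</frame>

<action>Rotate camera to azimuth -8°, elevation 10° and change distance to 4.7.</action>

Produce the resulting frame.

<frame>
[38;2;25;36;49m[48;2;23;32;46m🬂[38;2;25;36;49m[48;2;23;32;46m🬂[38;2;25;36;49m[48;2;23;32;46m🬂[38;2;25;36;49m[48;2;23;32;46m🬂[38;2;25;36;49m[48;2;23;32;46m🬂[38;2;25;36;49m[48;2;23;32;46m🬂[38;2;25;36;49m[48;2;23;32;46m🬂[38;2;25;36;49m[48;2;23;32;46m🬂[38;2;25;36;49m[48;2;23;32;46m🬂[38;2;25;36;49m[48;2;23;32;46m🬂[0m
[38;2;21;28;42m[48;2;20;25;39m🬎[38;2;21;28;42m[48;2;20;25;39m🬎[38;2;21;28;42m[48;2;20;25;39m🬎[38;2;21;28;42m[48;2;20;25;39m🬎[38;2;21;27;41m[48;2;182;149;42m🬝[38;2;21;28;42m[48;2;152;125;35m🬎[38;2;21;28;42m[48;2;20;25;39m🬎[38;2;21;28;42m[48;2;20;25;39m🬎[38;2;21;28;42m[48;2;20;25;39m🬎[38;2;21;28;42m[48;2;20;25;39m🬎[0m
[38;2;18;22;36m[48;2;17;19;33m🬎[38;2;18;22;36m[48;2;17;19;33m🬎[38;2;18;22;36m[48;2;17;19;33m🬎[38;2;18;22;36m[48;2;17;19;33m🬎[38;2;184;151;44m[48;2;153;125;35m🬎[38;2;156;128;36m[48;2;125;102;29m🬆[38;2;87;71;20m[48;2;18;21;35m▌[38;2;18;22;36m[48;2;17;19;33m🬎[38;2;18;22;36m[48;2;17;19;33m🬎[38;2;18;22;36m[48;2;17;19;33m🬎[0m
[38;2;15;16;30m[48;2;14;13;27m🬎[38;2;15;16;30m[48;2;14;13;27m🬎[38;2;15;16;30m[48;2;14;13;27m🬎[38;2;15;16;30m[48;2;14;13;27m🬎[38;2;116;95;27m[48;2;24;21;23m🬂[38;2;88;72;20m[48;2;28;24;18m🬂[38;2;41;33;9m[48;2;14;14;28m🬀[38;2;15;16;30m[48;2;14;13;27m🬎[38;2;15;16;30m[48;2;14;13;27m🬎[38;2;15;16;30m[48;2;14;13;27m🬎[0m
[38;2;13;11;25m[48;2;12;8;22m🬂[38;2;13;11;25m[48;2;12;8;22m🬂[38;2;13;11;25m[48;2;12;8;22m🬂[38;2;13;11;25m[48;2;12;8;22m🬂[38;2;13;11;25m[48;2;12;8;22m🬂[38;2;13;11;25m[48;2;12;8;22m🬂[38;2;13;11;25m[48;2;12;8;22m🬂[38;2;13;11;25m[48;2;12;8;22m🬂[38;2;13;11;25m[48;2;12;8;22m🬂[38;2;13;11;25m[48;2;12;8;22m🬂[0m
</frame>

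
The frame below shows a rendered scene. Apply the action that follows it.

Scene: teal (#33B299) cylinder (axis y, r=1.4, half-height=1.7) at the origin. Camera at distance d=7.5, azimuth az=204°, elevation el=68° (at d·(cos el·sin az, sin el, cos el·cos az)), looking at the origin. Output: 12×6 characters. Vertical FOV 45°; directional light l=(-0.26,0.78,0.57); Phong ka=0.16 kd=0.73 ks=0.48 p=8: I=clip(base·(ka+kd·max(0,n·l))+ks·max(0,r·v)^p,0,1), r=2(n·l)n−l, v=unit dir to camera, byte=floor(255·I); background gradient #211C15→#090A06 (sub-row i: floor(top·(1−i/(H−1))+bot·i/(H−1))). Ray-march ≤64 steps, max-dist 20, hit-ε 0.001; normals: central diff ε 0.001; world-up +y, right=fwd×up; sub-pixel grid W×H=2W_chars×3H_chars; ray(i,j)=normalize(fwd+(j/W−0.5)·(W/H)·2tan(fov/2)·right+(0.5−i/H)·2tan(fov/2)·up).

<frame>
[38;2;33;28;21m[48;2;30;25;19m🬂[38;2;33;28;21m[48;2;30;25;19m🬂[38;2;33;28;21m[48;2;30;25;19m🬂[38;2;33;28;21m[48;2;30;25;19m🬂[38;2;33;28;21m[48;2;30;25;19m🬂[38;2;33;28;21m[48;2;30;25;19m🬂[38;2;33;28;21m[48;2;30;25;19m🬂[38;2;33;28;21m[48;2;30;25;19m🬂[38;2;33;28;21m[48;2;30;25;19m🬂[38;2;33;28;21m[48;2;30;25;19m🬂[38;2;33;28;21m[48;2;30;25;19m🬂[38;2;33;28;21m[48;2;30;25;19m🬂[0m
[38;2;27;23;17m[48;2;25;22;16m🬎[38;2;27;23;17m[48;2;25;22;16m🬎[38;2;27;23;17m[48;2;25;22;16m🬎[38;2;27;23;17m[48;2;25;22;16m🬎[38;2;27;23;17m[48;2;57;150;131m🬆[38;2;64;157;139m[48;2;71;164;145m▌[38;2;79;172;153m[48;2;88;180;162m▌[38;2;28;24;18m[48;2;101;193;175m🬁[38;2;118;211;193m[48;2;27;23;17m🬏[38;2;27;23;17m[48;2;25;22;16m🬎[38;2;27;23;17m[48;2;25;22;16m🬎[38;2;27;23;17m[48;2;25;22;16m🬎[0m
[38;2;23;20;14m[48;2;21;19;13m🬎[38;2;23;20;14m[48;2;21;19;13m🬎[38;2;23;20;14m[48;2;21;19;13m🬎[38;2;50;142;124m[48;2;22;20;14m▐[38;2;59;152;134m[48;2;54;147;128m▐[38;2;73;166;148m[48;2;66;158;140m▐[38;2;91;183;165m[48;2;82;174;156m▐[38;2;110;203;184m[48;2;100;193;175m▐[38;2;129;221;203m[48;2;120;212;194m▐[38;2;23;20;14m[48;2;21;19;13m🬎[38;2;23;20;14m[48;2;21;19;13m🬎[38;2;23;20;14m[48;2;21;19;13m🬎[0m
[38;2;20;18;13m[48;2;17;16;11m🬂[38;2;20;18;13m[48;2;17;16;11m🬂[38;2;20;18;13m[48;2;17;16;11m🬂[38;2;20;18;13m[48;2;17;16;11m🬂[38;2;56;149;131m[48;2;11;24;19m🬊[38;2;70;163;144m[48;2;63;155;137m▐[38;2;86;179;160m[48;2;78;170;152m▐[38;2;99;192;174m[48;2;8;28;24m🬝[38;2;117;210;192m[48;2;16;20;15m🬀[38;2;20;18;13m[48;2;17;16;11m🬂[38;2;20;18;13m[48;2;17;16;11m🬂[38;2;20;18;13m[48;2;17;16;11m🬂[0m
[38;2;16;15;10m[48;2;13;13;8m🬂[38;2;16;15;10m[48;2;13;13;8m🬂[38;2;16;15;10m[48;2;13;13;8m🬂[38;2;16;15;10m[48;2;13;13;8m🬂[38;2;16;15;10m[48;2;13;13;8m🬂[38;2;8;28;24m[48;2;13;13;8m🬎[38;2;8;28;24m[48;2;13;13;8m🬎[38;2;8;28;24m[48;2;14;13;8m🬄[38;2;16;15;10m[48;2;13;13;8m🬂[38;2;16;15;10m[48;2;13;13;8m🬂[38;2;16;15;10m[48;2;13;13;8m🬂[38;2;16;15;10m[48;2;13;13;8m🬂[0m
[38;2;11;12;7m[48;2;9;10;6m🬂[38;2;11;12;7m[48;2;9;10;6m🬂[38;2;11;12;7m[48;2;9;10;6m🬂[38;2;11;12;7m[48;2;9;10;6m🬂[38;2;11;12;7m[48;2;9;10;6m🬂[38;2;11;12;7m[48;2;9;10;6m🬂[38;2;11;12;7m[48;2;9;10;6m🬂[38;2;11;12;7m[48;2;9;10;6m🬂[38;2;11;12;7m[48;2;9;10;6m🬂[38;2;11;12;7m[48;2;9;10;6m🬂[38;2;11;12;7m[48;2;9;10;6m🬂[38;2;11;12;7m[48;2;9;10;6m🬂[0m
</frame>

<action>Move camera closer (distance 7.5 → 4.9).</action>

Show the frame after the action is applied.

<frame>
[38;2;33;28;21m[48;2;30;25;19m🬂[38;2;33;28;21m[48;2;30;25;19m🬂[38;2;31;26;20m[48;2;43;135;117m🬕[38;2;44;137;119m[48;2;47;140;122m▌[38;2;51;143;125m[48;2;55;147;129m▌[38;2;60;152;134m[48;2;65;158;140m▌[38;2;73;165;147m[48;2;81;173;155m🬕[38;2;86;178;160m[48;2;94;187;169m🬆[38;2;100;193;174m[48;2;110;202;184m🬆[38;2;33;28;21m[48;2;119;212;193m🬁[38;2;33;28;21m[48;2;30;25;19m🬂[38;2;33;28;21m[48;2;30;25;19m🬂[0m
[38;2;27;23;17m[48;2;25;22;16m🬎[38;2;27;23;17m[48;2;40;133;114m🬝[38;2;41;134;116m[48;2;43;136;118m▌[38;2;46;138;120m[48;2;49;141;123m▌[38;2;53;146;127m[48;2;58;151;133m▌[38;2;64;157;139m[48;2;71;164;145m▌[38;2;79;172;153m[48;2;88;180;162m▌[38;2;96;189;171m[48;2;106;198;180m▌[38;2;114;207;189m[48;2;123;216;197m▌[38;2;131;223;205m[48;2;138;231;213m🬆[38;2;27;23;17m[48;2;145;238;220m🬉[38;2;27;23;17m[48;2;25;22;16m🬎[0m
[38;2;23;20;14m[48;2;21;19;13m🬎[38;2;40;133;114m[48;2;22;20;14m▐[38;2;43;136;118m[48;2;41;134;116m▐[38;2;50;142;124m[48;2;46;139;120m▐[38;2;59;152;134m[48;2;54;147;128m▐[38;2;73;166;148m[48;2;66;158;140m▐[38;2;91;183;165m[48;2;82;174;156m▐[38;2;110;203;184m[48;2;100;193;175m▐[38;2;129;221;203m[48;2;120;212;194m▐[38;2;144;236;218m[48;2;137;229;211m▐[38;2;150;242;224m[48;2;154;248;229m▌[38;2;23;20;14m[48;2;21;19;13m🬎[0m
[38;2;20;18;13m[48;2;17;16;11m🬂[38;2;20;18;13m[48;2;17;16;11m🬂[38;2;42;134;116m[48;2;17;16;11m🬬[38;2;48;141;122m[48;2;45;137;119m▐[38;2;57;150;132m[48;2;52;145;127m▐[38;2;70;163;144m[48;2;63;155;137m▐[38;2;86;179;160m[48;2;78;170;152m▐[38;2;104;197;178m[48;2;95;188;170m▐[38;2;124;217;199m[48;2;114;207;189m🬉[38;2;137;230;211m[48;2;128;221;203m🬊[38;2;144;237;219m[48;2;18;16;11m🬄[38;2;20;18;13m[48;2;17;16;11m🬂[0m
[38;2;16;15;10m[48;2;13;13;8m🬂[38;2;16;15;10m[48;2;13;13;8m🬂[38;2;16;15;10m[48;2;13;13;8m🬂[38;2;45;138;119m[48;2;12;17;12m🬂[38;2;51;144;126m[48;2;10;20;16m🬎[38;2;61;153;135m[48;2;8;28;24m🬬[38;2;78;171;152m[48;2;70;162;144m🬉[38;2;89;182;163m[48;2;8;28;24m🬎[38;2;104;197;179m[48;2;11;18;13m🬆[38;2;119;211;193m[48;2;14;13;8m🬀[38;2;16;15;10m[48;2;13;13;8m🬂[38;2;16;15;10m[48;2;13;13;8m🬂[0m
[38;2;11;12;7m[48;2;9;10;6m🬂[38;2;11;12;7m[48;2;9;10;6m🬂[38;2;11;12;7m[48;2;9;10;6m🬂[38;2;11;12;7m[48;2;9;10;6m🬂[38;2;11;12;7m[48;2;9;10;6m🬂[38;2;8;28;24m[48;2;9;10;6m🬂[38;2;8;28;24m[48;2;9;10;6m🬂[38;2;8;28;24m[48;2;9;10;6m🬀[38;2;11;12;7m[48;2;9;10;6m🬂[38;2;11;12;7m[48;2;9;10;6m🬂[38;2;11;12;7m[48;2;9;10;6m🬂[38;2;11;12;7m[48;2;9;10;6m🬂[0m
</frame>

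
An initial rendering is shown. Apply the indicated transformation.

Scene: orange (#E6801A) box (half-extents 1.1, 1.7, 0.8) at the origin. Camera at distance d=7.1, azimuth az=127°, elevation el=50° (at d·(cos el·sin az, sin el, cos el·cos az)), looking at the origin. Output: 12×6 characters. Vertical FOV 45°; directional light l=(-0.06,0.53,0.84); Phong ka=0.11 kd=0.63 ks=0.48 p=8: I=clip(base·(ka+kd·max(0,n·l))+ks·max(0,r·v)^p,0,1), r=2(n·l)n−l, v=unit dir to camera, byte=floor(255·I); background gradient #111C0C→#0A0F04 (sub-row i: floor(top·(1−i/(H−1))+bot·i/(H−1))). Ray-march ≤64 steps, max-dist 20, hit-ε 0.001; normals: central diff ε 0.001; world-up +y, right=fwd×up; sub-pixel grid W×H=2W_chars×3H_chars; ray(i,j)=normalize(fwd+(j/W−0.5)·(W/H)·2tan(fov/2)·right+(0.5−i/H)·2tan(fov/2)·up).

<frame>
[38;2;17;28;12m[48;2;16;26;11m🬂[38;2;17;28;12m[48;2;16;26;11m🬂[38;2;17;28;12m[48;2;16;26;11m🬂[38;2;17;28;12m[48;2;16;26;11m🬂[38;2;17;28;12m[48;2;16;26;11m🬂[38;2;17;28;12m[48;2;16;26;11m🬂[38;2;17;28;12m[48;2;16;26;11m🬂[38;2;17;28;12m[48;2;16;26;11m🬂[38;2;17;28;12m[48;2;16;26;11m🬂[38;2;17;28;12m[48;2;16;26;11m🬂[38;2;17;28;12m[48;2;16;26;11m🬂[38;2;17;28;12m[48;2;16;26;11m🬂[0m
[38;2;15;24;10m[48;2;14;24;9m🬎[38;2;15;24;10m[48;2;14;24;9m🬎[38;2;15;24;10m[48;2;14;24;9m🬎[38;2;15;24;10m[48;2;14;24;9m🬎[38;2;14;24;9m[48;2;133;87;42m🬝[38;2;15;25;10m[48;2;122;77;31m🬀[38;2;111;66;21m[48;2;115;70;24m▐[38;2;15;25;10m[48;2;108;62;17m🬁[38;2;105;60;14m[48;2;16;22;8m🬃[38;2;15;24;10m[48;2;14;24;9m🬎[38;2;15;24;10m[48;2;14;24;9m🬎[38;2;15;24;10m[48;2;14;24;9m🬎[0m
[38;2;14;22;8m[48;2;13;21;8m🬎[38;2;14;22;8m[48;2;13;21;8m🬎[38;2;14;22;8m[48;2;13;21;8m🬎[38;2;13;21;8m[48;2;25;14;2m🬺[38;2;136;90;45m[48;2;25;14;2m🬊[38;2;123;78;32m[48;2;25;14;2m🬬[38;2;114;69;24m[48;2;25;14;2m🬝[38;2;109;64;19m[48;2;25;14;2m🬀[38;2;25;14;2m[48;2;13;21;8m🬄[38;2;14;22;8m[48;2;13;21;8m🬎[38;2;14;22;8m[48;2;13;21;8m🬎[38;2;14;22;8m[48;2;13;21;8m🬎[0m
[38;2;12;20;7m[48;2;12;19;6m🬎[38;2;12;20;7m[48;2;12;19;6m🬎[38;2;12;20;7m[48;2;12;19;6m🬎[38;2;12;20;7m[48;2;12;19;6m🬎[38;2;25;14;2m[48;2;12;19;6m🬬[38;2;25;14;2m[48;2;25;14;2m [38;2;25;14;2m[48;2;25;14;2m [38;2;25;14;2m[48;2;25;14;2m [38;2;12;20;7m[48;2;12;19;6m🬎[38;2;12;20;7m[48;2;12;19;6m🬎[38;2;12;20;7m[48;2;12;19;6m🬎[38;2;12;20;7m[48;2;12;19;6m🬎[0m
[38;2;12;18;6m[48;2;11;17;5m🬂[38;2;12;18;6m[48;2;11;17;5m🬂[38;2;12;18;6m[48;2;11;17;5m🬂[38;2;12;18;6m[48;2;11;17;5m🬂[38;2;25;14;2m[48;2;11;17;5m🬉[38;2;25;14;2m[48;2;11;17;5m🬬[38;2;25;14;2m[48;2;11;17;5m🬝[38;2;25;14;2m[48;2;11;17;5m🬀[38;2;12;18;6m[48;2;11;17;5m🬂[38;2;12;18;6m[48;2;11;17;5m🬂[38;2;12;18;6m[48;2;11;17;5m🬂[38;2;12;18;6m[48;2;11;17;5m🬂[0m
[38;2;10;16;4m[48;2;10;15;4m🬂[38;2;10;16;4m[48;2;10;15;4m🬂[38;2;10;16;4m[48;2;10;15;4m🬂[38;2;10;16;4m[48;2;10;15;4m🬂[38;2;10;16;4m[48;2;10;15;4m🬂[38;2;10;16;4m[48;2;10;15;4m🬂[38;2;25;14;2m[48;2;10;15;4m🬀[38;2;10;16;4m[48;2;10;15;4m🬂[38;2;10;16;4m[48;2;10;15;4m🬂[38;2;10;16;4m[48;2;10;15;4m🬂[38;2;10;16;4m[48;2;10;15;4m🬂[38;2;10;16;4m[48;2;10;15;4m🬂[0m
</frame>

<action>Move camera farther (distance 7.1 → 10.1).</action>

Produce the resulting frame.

<frame>
[38;2;17;28;12m[48;2;16;26;11m🬂[38;2;17;28;12m[48;2;16;26;11m🬂[38;2;17;28;12m[48;2;16;26;11m🬂[38;2;17;28;12m[48;2;16;26;11m🬂[38;2;17;28;12m[48;2;16;26;11m🬂[38;2;17;28;12m[48;2;16;26;11m🬂[38;2;17;28;12m[48;2;16;26;11m🬂[38;2;17;28;12m[48;2;16;26;11m🬂[38;2;17;28;12m[48;2;16;26;11m🬂[38;2;17;28;12m[48;2;16;26;11m🬂[38;2;17;28;12m[48;2;16;26;11m🬂[38;2;17;28;12m[48;2;16;26;11m🬂[0m
[38;2;15;24;10m[48;2;14;24;9m🬎[38;2;15;24;10m[48;2;14;24;9m🬎[38;2;15;24;10m[48;2;14;24;9m🬎[38;2;15;24;10m[48;2;14;24;9m🬎[38;2;15;24;10m[48;2;14;24;9m🬎[38;2;15;24;10m[48;2;14;24;9m🬎[38;2;15;24;10m[48;2;114;69;23m🬎[38;2;15;24;10m[48;2;14;24;9m🬎[38;2;15;24;10m[48;2;14;24;9m🬎[38;2;15;24;10m[48;2;14;24;9m🬎[38;2;15;24;10m[48;2;14;24;9m🬎[38;2;15;24;10m[48;2;14;24;9m🬎[0m
[38;2;14;22;8m[48;2;13;21;8m🬎[38;2;14;22;8m[48;2;13;21;8m🬎[38;2;14;22;8m[48;2;13;21;8m🬎[38;2;14;22;8m[48;2;13;21;8m🬎[38;2;134;88;43m[48;2;16;20;7m🬇[38;2;123;78;32m[48;2;25;14;2m🬬[38;2;114;69;24m[48;2;25;14;2m🬝[38;2;109;64;19m[48;2;20;17;4m🬀[38;2;14;22;8m[48;2;13;21;8m🬎[38;2;14;22;8m[48;2;13;21;8m🬎[38;2;14;22;8m[48;2;13;21;8m🬎[38;2;14;22;8m[48;2;13;21;8m🬎[0m
[38;2;12;20;7m[48;2;12;19;6m🬎[38;2;12;20;7m[48;2;12;19;6m🬎[38;2;12;20;7m[48;2;12;19;6m🬎[38;2;12;20;7m[48;2;12;19;6m🬎[38;2;12;20;7m[48;2;12;19;6m🬎[38;2;25;14;2m[48;2;25;14;2m [38;2;25;14;2m[48;2;25;14;2m [38;2;25;14;2m[48;2;12;19;6m🬄[38;2;12;20;7m[48;2;12;19;6m🬎[38;2;12;20;7m[48;2;12;19;6m🬎[38;2;12;20;7m[48;2;12;19;6m🬎[38;2;12;20;7m[48;2;12;19;6m🬎[0m
[38;2;12;18;6m[48;2;11;17;5m🬂[38;2;12;18;6m[48;2;11;17;5m🬂[38;2;12;18;6m[48;2;11;17;5m🬂[38;2;12;18;6m[48;2;11;17;5m🬂[38;2;12;18;6m[48;2;11;17;5m🬂[38;2;25;14;2m[48;2;11;17;5m🬂[38;2;25;14;2m[48;2;11;17;5m🬆[38;2;12;18;6m[48;2;11;17;5m🬂[38;2;12;18;6m[48;2;11;17;5m🬂[38;2;12;18;6m[48;2;11;17;5m🬂[38;2;12;18;6m[48;2;11;17;5m🬂[38;2;12;18;6m[48;2;11;17;5m🬂[0m
[38;2;10;16;4m[48;2;10;15;4m🬂[38;2;10;16;4m[48;2;10;15;4m🬂[38;2;10;16;4m[48;2;10;15;4m🬂[38;2;10;16;4m[48;2;10;15;4m🬂[38;2;10;16;4m[48;2;10;15;4m🬂[38;2;10;16;4m[48;2;10;15;4m🬂[38;2;10;16;4m[48;2;10;15;4m🬂[38;2;10;16;4m[48;2;10;15;4m🬂[38;2;10;16;4m[48;2;10;15;4m🬂[38;2;10;16;4m[48;2;10;15;4m🬂[38;2;10;16;4m[48;2;10;15;4m🬂[38;2;10;16;4m[48;2;10;15;4m🬂[0m
</frame>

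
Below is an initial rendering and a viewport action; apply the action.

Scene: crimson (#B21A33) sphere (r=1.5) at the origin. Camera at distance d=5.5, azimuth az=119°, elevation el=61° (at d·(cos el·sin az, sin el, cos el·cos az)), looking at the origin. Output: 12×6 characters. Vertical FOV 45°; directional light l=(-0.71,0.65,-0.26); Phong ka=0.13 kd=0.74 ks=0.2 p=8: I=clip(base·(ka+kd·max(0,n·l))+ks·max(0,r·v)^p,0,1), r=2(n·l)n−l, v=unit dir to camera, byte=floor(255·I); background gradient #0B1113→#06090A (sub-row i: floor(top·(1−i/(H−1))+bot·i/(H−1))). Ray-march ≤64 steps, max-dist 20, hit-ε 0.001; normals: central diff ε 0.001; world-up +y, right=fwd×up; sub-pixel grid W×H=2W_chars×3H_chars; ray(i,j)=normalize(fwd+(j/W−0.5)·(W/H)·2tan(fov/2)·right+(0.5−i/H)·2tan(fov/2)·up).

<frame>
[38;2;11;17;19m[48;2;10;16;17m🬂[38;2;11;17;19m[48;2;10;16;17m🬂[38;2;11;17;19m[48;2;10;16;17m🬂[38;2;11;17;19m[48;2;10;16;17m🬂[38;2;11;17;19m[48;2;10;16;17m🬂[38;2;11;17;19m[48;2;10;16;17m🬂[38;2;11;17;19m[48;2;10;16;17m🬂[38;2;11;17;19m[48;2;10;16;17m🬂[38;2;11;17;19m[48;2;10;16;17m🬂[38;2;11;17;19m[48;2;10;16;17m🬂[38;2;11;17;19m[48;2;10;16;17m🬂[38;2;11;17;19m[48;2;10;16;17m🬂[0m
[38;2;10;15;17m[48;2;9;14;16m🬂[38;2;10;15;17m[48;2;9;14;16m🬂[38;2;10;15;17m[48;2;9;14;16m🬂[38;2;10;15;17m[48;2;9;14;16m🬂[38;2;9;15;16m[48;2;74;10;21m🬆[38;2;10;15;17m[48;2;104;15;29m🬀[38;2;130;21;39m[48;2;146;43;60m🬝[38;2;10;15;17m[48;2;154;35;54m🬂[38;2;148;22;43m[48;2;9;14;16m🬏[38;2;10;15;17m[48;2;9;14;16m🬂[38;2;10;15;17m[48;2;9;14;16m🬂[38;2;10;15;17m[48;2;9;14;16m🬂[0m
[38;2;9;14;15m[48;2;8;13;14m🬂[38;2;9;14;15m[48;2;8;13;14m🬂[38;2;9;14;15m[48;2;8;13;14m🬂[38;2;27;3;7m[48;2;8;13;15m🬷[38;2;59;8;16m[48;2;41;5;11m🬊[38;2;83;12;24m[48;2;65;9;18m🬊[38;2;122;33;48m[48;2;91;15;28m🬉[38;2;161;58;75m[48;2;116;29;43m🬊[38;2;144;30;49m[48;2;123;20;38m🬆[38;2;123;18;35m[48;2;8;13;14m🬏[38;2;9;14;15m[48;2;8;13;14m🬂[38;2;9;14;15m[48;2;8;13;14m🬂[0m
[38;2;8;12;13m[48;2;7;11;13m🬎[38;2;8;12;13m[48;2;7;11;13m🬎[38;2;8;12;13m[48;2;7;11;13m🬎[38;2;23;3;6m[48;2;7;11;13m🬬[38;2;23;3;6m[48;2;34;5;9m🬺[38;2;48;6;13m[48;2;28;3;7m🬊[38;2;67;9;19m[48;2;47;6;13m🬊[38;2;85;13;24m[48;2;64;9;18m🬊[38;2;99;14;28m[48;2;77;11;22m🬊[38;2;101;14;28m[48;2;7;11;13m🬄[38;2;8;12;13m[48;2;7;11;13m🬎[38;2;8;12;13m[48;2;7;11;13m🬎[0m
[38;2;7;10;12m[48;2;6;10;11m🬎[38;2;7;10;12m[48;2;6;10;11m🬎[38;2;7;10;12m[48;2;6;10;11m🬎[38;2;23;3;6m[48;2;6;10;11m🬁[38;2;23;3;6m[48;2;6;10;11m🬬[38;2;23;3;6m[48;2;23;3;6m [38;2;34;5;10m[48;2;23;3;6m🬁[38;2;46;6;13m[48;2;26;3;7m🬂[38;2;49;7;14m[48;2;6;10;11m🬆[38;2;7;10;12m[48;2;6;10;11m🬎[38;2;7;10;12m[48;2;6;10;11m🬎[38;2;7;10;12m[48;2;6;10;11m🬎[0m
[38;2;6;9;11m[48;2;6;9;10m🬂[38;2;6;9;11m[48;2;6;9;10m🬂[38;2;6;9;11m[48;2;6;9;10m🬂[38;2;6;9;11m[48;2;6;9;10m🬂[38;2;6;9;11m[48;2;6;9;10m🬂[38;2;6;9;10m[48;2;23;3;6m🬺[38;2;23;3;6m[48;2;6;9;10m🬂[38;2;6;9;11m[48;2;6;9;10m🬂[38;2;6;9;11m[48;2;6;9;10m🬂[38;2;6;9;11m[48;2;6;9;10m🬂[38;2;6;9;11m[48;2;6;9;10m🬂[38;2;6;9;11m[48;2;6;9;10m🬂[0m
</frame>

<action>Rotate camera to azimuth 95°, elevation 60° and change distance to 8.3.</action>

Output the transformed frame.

<frame>
[38;2;11;17;19m[48;2;10;16;17m🬂[38;2;11;17;19m[48;2;10;16;17m🬂[38;2;11;17;19m[48;2;10;16;17m🬂[38;2;11;17;19m[48;2;10;16;17m🬂[38;2;11;17;19m[48;2;10;16;17m🬂[38;2;11;17;19m[48;2;10;16;17m🬂[38;2;11;17;19m[48;2;10;16;17m🬂[38;2;11;17;19m[48;2;10;16;17m🬂[38;2;11;17;19m[48;2;10;16;17m🬂[38;2;11;17;19m[48;2;10;16;17m🬂[38;2;11;17;19m[48;2;10;16;17m🬂[38;2;11;17;19m[48;2;10;16;17m🬂[0m
[38;2;10;15;17m[48;2;9;14;16m🬂[38;2;10;15;17m[48;2;9;14;16m🬂[38;2;10;15;17m[48;2;9;14;16m🬂[38;2;10;15;17m[48;2;9;14;16m🬂[38;2;10;15;17m[48;2;9;14;16m🬂[38;2;10;15;17m[48;2;9;14;16m🬂[38;2;10;15;17m[48;2;9;14;16m🬂[38;2;10;15;17m[48;2;9;14;16m🬂[38;2;10;15;17m[48;2;9;14;16m🬂[38;2;10;15;17m[48;2;9;14;16m🬂[38;2;10;15;17m[48;2;9;14;16m🬂[38;2;10;15;17m[48;2;9;14;16m🬂[0m
[38;2;9;14;15m[48;2;8;13;14m🬂[38;2;9;14;15m[48;2;8;13;14m🬂[38;2;9;14;15m[48;2;8;13;14m🬂[38;2;9;14;15m[48;2;8;13;14m🬂[38;2;53;7;15m[48;2;8;13;14m🬦[38;2;105;17;31m[48;2;67;9;19m🬊[38;2;144;44;61m[48;2;82;14;25m🬎[38;2;120;22;38m[48;2;9;14;15m🬺[38;2;9;14;15m[48;2;8;13;14m🬂[38;2;9;14;15m[48;2;8;13;14m🬂[38;2;9;14;15m[48;2;8;13;14m🬂[38;2;9;14;15m[48;2;8;13;14m🬂[0m
[38;2;8;12;13m[48;2;7;11;13m🬎[38;2;8;12;13m[48;2;7;11;13m🬎[38;2;8;12;13m[48;2;7;11;13m🬎[38;2;8;12;13m[48;2;7;11;13m🬎[38;2;7;11;13m[48;2;23;3;6m▌[38;2;42;6;12m[48;2;24;3;6m🬁[38;2;56;7;15m[48;2;26;3;7m🬂[38;2;69;9;19m[48;2;32;4;8m🬂[38;2;8;12;13m[48;2;7;11;13m🬎[38;2;8;12;13m[48;2;7;11;13m🬎[38;2;8;12;13m[48;2;7;11;13m🬎[38;2;8;12;13m[48;2;7;11;13m🬎[0m
[38;2;7;10;12m[48;2;6;10;11m🬎[38;2;7;10;12m[48;2;6;10;11m🬎[38;2;7;10;12m[48;2;6;10;11m🬎[38;2;7;10;12m[48;2;6;10;11m🬎[38;2;7;10;12m[48;2;6;10;11m🬎[38;2;23;3;6m[48;2;6;10;11m🬂[38;2;23;3;6m[48;2;6;10;11m🬂[38;2;23;3;6m[48;2;6;10;11m🬀[38;2;7;10;12m[48;2;6;10;11m🬎[38;2;7;10;12m[48;2;6;10;11m🬎[38;2;7;10;12m[48;2;6;10;11m🬎[38;2;7;10;12m[48;2;6;10;11m🬎[0m
[38;2;6;9;11m[48;2;6;9;10m🬂[38;2;6;9;11m[48;2;6;9;10m🬂[38;2;6;9;11m[48;2;6;9;10m🬂[38;2;6;9;11m[48;2;6;9;10m🬂[38;2;6;9;11m[48;2;6;9;10m🬂[38;2;6;9;11m[48;2;6;9;10m🬂[38;2;6;9;11m[48;2;6;9;10m🬂[38;2;6;9;11m[48;2;6;9;10m🬂[38;2;6;9;11m[48;2;6;9;10m🬂[38;2;6;9;11m[48;2;6;9;10m🬂[38;2;6;9;11m[48;2;6;9;10m🬂[38;2;6;9;11m[48;2;6;9;10m🬂[0m
</frame>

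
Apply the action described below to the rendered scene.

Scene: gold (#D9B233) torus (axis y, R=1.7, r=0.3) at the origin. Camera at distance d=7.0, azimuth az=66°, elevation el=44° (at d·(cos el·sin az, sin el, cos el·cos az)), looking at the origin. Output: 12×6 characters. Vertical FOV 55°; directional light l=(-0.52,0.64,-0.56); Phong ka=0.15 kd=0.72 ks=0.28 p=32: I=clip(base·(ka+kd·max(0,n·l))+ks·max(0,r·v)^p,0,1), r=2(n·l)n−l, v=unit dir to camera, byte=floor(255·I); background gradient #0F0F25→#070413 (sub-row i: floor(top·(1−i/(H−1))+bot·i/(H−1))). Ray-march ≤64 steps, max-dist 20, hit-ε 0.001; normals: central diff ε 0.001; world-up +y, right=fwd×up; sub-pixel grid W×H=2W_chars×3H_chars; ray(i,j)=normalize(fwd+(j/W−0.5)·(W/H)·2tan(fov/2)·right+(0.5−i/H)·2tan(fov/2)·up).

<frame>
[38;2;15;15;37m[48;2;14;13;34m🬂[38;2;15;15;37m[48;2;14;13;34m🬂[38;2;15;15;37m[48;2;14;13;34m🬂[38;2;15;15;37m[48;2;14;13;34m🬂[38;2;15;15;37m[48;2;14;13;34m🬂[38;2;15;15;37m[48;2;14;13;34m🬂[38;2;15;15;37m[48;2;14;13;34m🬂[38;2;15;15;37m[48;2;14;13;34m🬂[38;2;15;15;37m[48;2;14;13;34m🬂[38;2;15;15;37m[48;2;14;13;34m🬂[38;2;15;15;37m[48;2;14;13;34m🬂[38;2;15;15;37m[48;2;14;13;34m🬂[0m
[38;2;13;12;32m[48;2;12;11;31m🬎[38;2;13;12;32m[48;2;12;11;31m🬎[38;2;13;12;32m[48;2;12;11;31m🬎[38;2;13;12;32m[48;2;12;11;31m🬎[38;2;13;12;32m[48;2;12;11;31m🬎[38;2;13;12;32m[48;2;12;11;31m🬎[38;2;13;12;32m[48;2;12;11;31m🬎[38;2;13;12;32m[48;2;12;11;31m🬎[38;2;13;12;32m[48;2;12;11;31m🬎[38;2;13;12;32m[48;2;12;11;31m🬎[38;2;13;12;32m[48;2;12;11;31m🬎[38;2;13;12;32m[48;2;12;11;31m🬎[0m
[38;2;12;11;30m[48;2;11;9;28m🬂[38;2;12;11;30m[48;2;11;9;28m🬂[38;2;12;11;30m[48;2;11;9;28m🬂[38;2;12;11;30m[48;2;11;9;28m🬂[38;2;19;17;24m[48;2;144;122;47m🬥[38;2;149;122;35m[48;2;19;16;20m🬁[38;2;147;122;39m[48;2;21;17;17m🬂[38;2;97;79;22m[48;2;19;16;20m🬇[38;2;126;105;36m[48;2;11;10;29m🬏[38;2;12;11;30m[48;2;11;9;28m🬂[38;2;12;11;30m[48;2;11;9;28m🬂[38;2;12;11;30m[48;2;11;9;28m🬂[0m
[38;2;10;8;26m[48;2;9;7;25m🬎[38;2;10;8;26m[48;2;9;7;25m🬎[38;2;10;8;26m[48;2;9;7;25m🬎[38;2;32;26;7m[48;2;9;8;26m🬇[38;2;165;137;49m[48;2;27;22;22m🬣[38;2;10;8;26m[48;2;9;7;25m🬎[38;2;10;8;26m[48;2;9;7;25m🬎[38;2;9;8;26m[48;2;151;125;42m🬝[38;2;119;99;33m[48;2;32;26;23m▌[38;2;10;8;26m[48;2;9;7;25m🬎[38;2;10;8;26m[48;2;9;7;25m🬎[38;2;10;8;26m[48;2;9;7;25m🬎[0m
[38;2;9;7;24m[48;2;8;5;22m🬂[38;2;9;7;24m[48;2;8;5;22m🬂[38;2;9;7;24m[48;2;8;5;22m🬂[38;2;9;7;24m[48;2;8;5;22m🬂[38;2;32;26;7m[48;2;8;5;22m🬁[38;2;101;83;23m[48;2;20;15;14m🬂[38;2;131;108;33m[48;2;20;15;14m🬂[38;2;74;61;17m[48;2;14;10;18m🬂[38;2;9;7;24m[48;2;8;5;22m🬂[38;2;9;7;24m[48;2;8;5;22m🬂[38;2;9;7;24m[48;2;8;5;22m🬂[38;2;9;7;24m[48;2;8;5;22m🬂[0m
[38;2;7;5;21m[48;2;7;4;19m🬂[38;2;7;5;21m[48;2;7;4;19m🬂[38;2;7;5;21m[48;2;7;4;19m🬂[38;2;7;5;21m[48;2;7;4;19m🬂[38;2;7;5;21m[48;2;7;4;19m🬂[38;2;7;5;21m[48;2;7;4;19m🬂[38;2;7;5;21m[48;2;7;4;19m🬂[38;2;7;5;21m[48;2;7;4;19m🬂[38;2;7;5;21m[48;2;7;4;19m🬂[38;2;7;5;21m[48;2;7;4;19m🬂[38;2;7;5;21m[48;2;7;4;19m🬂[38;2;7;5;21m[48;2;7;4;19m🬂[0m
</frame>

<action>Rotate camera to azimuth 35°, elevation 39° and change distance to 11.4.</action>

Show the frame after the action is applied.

<frame>
[38;2;15;15;37m[48;2;14;13;34m🬂[38;2;15;15;37m[48;2;14;13;34m🬂[38;2;15;15;37m[48;2;14;13;34m🬂[38;2;15;15;37m[48;2;14;13;34m🬂[38;2;15;15;37m[48;2;14;13;34m🬂[38;2;15;15;37m[48;2;14;13;34m🬂[38;2;15;15;37m[48;2;14;13;34m🬂[38;2;15;15;37m[48;2;14;13;34m🬂[38;2;15;15;37m[48;2;14;13;34m🬂[38;2;15;15;37m[48;2;14;13;34m🬂[38;2;15;15;37m[48;2;14;13;34m🬂[38;2;15;15;37m[48;2;14;13;34m🬂[0m
[38;2;13;12;32m[48;2;12;11;31m🬎[38;2;13;12;32m[48;2;12;11;31m🬎[38;2;13;12;32m[48;2;12;11;31m🬎[38;2;13;12;32m[48;2;12;11;31m🬎[38;2;13;12;32m[48;2;12;11;31m🬎[38;2;13;12;32m[48;2;12;11;31m🬎[38;2;13;12;32m[48;2;12;11;31m🬎[38;2;13;12;32m[48;2;12;11;31m🬎[38;2;13;12;32m[48;2;12;11;31m🬎[38;2;13;12;32m[48;2;12;11;31m🬎[38;2;13;12;32m[48;2;12;11;31m🬎[38;2;13;12;32m[48;2;12;11;31m🬎[0m
[38;2;12;11;30m[48;2;11;9;28m🬂[38;2;12;11;30m[48;2;11;9;28m🬂[38;2;12;11;30m[48;2;11;9;28m🬂[38;2;12;11;30m[48;2;11;9;28m🬂[38;2;12;11;30m[48;2;11;9;28m🬂[38;2;15;13;25m[48;2;88;72;20m🬬[38;2;11;10;29m[48;2;32;26;7m🬝[38;2;103;84;25m[48;2;11;10;29m🬏[38;2;12;11;30m[48;2;11;9;28m🬂[38;2;12;11;30m[48;2;11;9;28m🬂[38;2;12;11;30m[48;2;11;9;28m🬂[38;2;12;11;30m[48;2;11;9;28m🬂[0m
[38;2;10;8;26m[48;2;9;7;25m🬎[38;2;10;8;26m[48;2;9;7;25m🬎[38;2;10;8;26m[48;2;9;7;25m🬎[38;2;10;8;26m[48;2;9;7;25m🬎[38;2;94;77;22m[48;2;9;7;25m🬁[38;2;125;104;36m[48;2;14;11;22m🬃[38;2;10;8;26m[48;2;32;26;7m🬎[38;2;90;74;21m[48;2;9;7;25m🬅[38;2;10;8;26m[48;2;9;7;25m🬎[38;2;10;8;26m[48;2;9;7;25m🬎[38;2;10;8;26m[48;2;9;7;25m🬎[38;2;10;8;26m[48;2;9;7;25m🬎[0m
[38;2;9;7;24m[48;2;8;5;22m🬂[38;2;9;7;24m[48;2;8;5;22m🬂[38;2;9;7;24m[48;2;8;5;22m🬂[38;2;9;7;24m[48;2;8;5;22m🬂[38;2;9;7;24m[48;2;8;5;22m🬂[38;2;9;7;24m[48;2;8;5;22m🬂[38;2;9;7;24m[48;2;8;5;22m🬂[38;2;9;7;24m[48;2;8;5;22m🬂[38;2;9;7;24m[48;2;8;5;22m🬂[38;2;9;7;24m[48;2;8;5;22m🬂[38;2;9;7;24m[48;2;8;5;22m🬂[38;2;9;7;24m[48;2;8;5;22m🬂[0m
[38;2;7;5;21m[48;2;7;4;19m🬂[38;2;7;5;21m[48;2;7;4;19m🬂[38;2;7;5;21m[48;2;7;4;19m🬂[38;2;7;5;21m[48;2;7;4;19m🬂[38;2;7;5;21m[48;2;7;4;19m🬂[38;2;7;5;21m[48;2;7;4;19m🬂[38;2;7;5;21m[48;2;7;4;19m🬂[38;2;7;5;21m[48;2;7;4;19m🬂[38;2;7;5;21m[48;2;7;4;19m🬂[38;2;7;5;21m[48;2;7;4;19m🬂[38;2;7;5;21m[48;2;7;4;19m🬂[38;2;7;5;21m[48;2;7;4;19m🬂[0m
</frame>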